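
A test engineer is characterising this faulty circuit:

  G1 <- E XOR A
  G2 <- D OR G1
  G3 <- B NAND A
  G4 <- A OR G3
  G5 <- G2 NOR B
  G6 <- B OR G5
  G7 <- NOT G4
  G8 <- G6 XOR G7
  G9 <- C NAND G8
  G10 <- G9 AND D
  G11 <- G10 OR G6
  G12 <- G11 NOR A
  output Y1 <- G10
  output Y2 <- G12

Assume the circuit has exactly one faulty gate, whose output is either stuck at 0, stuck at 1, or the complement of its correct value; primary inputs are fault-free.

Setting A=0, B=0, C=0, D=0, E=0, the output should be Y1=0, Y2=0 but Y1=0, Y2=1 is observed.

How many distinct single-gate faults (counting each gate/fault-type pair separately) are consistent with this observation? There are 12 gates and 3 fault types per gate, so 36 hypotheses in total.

Fault-free: G1=0, G2=0, G3=1, G4=1, G5=1, G6=1, G7=0, G8=1, G9=1, G10=0, G11=1, G12=0 → Y1=0, Y2=0. Observed Y1=0, Y2=1.
  G1: stuck-at-1, inverted output ✓; others ✗
  G2: stuck-at-1, inverted output ✓; others ✗
  G3: none of the 3 fault types match ✗
  G4: none of the 3 fault types match ✗
  G5: stuck-at-0, inverted output ✓; others ✗
  G6: stuck-at-0, inverted output ✓; others ✗
  G7: none of the 3 fault types match ✗
  G8: none of the 3 fault types match ✗
  G9: none of the 3 fault types match ✗
  G10: none of the 3 fault types match ✗
  G11: stuck-at-0, inverted output ✓; others ✗
  G12: stuck-at-1, inverted output ✓; others ✗
Consistent faults: {G1 stuck-at-1, G1 inverted output, G2 stuck-at-1, G2 inverted output, G5 stuck-at-0, G5 inverted output, G6 stuck-at-0, G6 inverted output, G11 stuck-at-0, G11 inverted output, G12 stuck-at-1, G12 inverted output} — 12 in all.

12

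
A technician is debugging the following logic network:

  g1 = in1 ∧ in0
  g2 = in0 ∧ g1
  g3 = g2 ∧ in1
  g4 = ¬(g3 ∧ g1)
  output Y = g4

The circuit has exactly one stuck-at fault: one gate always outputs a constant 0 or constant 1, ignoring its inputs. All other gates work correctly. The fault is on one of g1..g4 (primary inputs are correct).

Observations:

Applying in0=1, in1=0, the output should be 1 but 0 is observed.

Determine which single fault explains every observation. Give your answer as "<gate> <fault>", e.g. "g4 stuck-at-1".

Fault-free values for test 1 (in0=1, in1=0): g1=0, g2=0, g3=0, g4=1, giving Y=1. Observed 0.
Test 1: faults giving observed 0 are {g4 stuck-at-0}.
Only g4 stuck-at-0 is consistent with every test.

g4 stuck-at-0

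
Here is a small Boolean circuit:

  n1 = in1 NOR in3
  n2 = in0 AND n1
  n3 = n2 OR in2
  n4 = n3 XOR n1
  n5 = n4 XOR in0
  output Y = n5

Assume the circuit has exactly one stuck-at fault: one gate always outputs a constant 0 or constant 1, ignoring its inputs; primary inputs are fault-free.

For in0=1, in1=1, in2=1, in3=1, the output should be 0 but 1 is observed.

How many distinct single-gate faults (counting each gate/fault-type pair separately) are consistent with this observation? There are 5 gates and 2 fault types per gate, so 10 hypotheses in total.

4

Fault-free: n1=0, n2=0, n3=1, n4=1, n5=0 → 0. Observed 1.
  n1 stuck-at-0: output 0 ✗
  n1 stuck-at-1: output 1 ✓
  n2 stuck-at-0: output 0 ✗
  n2 stuck-at-1: output 0 ✗
  n3 stuck-at-0: output 1 ✓
  n3 stuck-at-1: output 0 ✗
  n4 stuck-at-0: output 1 ✓
  n4 stuck-at-1: output 0 ✗
  n5 stuck-at-0: output 0 ✗
  n5 stuck-at-1: output 1 ✓
Consistent faults: {n1 stuck-at-1, n3 stuck-at-0, n4 stuck-at-0, n5 stuck-at-1} — 4 in all.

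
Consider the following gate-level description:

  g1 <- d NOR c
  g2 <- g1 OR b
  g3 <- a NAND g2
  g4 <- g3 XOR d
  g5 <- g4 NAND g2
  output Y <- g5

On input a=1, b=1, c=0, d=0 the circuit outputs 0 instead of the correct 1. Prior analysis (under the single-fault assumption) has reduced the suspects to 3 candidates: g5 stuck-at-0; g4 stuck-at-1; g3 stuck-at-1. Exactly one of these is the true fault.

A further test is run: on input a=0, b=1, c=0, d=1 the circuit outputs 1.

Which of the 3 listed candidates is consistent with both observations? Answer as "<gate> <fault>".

g3 stuck-at-1

Evaluate each candidate on input a=0, b=1, c=0, d=1:
  g5 stuck-at-0: g1=0, g2=1, g3=1, g4=0, g5=0 [stuck-at-0] → 0 — eliminated
  g4 stuck-at-1: g1=0, g2=1, g3=1, g4=1 [stuck-at-1], g5=0 → 0 — eliminated
  g3 stuck-at-1: g1=0, g2=1, g3=1 [stuck-at-1], g4=0, g5=1 → 1 — matches
Only g3 stuck-at-1 reproduces the observed 1.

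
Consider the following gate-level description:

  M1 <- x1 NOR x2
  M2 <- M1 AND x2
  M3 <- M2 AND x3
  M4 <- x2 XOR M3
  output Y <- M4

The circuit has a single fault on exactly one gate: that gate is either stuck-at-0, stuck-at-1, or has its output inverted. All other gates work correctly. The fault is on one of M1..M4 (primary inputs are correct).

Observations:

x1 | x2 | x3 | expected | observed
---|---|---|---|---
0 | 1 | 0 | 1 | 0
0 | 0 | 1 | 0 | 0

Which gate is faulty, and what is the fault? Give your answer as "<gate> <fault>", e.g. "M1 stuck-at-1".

M4 stuck-at-0

Fault-free values for test 1 (x1=0, x2=1, x3=0): M1=0, M2=0, M3=0, M4=1, giving Y=1. Observed 0.
Test 1: faults giving observed 0 are {M3 stuck-at-1, M3 inverted output, M4 stuck-at-0, M4 inverted output}.
Test 2 (x1=0, x2=0, x3=1): fault-free M1=1, M2=0, M3=0, M4=0 → 0; observed 0. Eliminates M3 stuck-at-1, M3 inverted output, M4 inverted output.
Only M4 stuck-at-0 is consistent with every test.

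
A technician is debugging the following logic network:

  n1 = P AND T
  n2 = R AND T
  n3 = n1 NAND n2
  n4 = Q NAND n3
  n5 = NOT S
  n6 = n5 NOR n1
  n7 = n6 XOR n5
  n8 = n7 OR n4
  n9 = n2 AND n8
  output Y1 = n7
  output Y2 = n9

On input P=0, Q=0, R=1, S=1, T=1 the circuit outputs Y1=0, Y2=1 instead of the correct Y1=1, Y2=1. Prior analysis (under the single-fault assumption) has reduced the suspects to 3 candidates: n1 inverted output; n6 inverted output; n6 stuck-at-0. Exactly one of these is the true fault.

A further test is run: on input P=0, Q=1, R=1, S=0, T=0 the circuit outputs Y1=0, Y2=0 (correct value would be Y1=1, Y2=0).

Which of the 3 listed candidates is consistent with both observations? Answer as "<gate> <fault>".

n6 inverted output

Evaluate each candidate on input P=0, Q=1, R=1, S=0, T=0:
  n1 inverted output: n1=1 [inverted output], n2=0, n3=1, n4=0, n5=1, n6=0, n7=1, n8=1, n9=0 → Y1=1, Y2=0 — eliminated
  n6 inverted output: n1=0, n2=0, n3=1, n4=0, n5=1, n6=1 [inverted output], n7=0, n8=0, n9=0 → Y1=0, Y2=0 — matches
  n6 stuck-at-0: n1=0, n2=0, n3=1, n4=0, n5=1, n6=0 [stuck-at-0], n7=1, n8=1, n9=0 → Y1=1, Y2=0 — eliminated
Only n6 inverted output reproduces the observed Y1=0, Y2=0.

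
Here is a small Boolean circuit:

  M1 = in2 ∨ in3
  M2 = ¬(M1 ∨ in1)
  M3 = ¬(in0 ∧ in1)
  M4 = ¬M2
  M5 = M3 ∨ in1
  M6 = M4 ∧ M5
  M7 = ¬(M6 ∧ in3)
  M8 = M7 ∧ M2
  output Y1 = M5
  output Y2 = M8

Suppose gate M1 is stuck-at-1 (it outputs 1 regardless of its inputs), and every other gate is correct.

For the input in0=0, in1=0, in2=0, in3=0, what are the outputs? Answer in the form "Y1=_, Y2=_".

Y1=1, Y2=0

Propagate with M1 forced: M1=1 [stuck-at-1], M2=0, M3=1, M4=1, M5=1, M6=1, M7=1, M8=0.
So the outputs are Y1=1, Y2=0. (Without the fault they would be Y1=1, Y2=1.)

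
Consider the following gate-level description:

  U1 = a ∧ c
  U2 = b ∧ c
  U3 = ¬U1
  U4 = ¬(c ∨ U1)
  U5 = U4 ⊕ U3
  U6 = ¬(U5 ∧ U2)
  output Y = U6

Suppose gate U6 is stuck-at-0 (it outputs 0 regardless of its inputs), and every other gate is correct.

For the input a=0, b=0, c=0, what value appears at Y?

0

Propagate with U6 forced: U1=0, U2=0, U3=1, U4=1, U5=0, U6=0 [stuck-at-0].
So Y = 0. (Without the fault it would be 1.)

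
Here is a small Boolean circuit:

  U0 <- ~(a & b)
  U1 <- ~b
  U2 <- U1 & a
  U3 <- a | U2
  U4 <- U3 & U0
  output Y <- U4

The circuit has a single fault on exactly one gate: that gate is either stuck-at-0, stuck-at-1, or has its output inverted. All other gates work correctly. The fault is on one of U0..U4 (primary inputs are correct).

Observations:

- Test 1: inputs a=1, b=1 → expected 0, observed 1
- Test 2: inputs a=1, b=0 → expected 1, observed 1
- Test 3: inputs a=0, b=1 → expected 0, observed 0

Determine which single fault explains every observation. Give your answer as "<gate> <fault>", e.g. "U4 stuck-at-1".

Fault-free values for test 1 (a=1, b=1): U0=0, U1=0, U2=0, U3=1, U4=0, giving Y=0. Observed 1.
Test 1: faults giving observed 1 are {U0 stuck-at-1, U0 inverted output, U4 stuck-at-1, U4 inverted output}.
Test 2 (a=1, b=0): fault-free U0=1, U1=1, U2=1, U3=1, U4=1 → 1; observed 1. Eliminates U0 inverted output, U4 inverted output.
Test 3 (a=0, b=1): fault-free U0=1, U1=0, U2=0, U3=0, U4=0 → 0; observed 0. Eliminates U4 stuck-at-1.
Only U0 stuck-at-1 is consistent with every test.

U0 stuck-at-1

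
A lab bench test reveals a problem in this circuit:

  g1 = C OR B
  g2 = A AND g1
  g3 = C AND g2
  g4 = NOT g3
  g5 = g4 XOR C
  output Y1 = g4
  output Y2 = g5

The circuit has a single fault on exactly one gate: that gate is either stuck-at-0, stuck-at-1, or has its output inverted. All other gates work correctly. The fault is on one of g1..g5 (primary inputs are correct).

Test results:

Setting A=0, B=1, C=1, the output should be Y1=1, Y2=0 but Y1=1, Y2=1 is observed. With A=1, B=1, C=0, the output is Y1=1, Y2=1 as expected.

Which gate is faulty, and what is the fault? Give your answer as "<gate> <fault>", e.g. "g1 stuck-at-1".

g5 stuck-at-1

Fault-free values for test 1 (A=0, B=1, C=1): g1=1, g2=0, g3=0, g4=1, g5=0, giving Y1=1, Y2=0. Observed Y1=1, Y2=1.
Test 1: faults giving observed Y1=1, Y2=1 are {g5 stuck-at-1, g5 inverted output}.
Test 2 (A=1, B=1, C=0): fault-free g1=1, g2=1, g3=0, g4=1, g5=1 → Y1=1, Y2=1; observed Y1=1, Y2=1. Eliminates g5 inverted output.
Only g5 stuck-at-1 is consistent with every test.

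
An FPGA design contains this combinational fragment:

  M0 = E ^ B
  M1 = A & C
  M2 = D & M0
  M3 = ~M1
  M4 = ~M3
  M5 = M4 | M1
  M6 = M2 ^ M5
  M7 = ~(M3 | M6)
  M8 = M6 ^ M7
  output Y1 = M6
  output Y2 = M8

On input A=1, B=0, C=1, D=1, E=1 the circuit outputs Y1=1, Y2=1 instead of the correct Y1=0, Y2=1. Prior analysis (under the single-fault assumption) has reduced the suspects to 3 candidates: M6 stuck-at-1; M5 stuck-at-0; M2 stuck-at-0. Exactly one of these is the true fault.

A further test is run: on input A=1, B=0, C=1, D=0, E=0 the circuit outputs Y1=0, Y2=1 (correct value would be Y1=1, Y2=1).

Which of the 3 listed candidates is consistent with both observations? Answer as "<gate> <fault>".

M5 stuck-at-0

Evaluate each candidate on input A=1, B=0, C=1, D=0, E=0:
  M6 stuck-at-1: M0=0, M1=1, M2=0, M3=0, M4=1, M5=1, M6=1 [stuck-at-1], M7=0, M8=1 → Y1=1, Y2=1 — eliminated
  M5 stuck-at-0: M0=0, M1=1, M2=0, M3=0, M4=1, M5=0 [stuck-at-0], M6=0, M7=1, M8=1 → Y1=0, Y2=1 — matches
  M2 stuck-at-0: M0=0, M1=1, M2=0 [stuck-at-0], M3=0, M4=1, M5=1, M6=1, M7=0, M8=1 → Y1=1, Y2=1 — eliminated
Only M5 stuck-at-0 reproduces the observed Y1=0, Y2=1.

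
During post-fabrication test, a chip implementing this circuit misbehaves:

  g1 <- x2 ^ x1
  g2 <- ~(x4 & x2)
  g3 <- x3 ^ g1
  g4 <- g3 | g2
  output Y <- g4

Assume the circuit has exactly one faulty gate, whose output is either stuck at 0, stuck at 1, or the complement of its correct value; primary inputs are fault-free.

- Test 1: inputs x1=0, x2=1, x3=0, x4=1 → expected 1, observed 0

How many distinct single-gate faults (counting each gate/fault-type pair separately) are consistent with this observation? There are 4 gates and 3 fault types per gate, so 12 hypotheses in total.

6

Fault-free: g1=1, g2=0, g3=1, g4=1 → 1. Observed 0.
  g1 stuck-at-0: output 0 ✓
  g1 stuck-at-1: output 1 ✗
  g1 inverted output: output 0 ✓
  g2 stuck-at-0: output 1 ✗
  g2 stuck-at-1: output 1 ✗
  g2 inverted output: output 1 ✗
  g3 stuck-at-0: output 0 ✓
  g3 stuck-at-1: output 1 ✗
  g3 inverted output: output 0 ✓
  g4 stuck-at-0: output 0 ✓
  g4 stuck-at-1: output 1 ✗
  g4 inverted output: output 0 ✓
Consistent faults: {g1 stuck-at-0, g1 inverted output, g3 stuck-at-0, g3 inverted output, g4 stuck-at-0, g4 inverted output} — 6 in all.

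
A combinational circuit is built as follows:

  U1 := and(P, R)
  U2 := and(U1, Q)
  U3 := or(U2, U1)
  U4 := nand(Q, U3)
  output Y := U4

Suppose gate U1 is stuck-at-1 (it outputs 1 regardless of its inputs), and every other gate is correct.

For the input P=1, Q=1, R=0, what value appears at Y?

0

Propagate with U1 forced: U1=1 [stuck-at-1], U2=1, U3=1, U4=0.
So Y = 0. (Without the fault it would be 1.)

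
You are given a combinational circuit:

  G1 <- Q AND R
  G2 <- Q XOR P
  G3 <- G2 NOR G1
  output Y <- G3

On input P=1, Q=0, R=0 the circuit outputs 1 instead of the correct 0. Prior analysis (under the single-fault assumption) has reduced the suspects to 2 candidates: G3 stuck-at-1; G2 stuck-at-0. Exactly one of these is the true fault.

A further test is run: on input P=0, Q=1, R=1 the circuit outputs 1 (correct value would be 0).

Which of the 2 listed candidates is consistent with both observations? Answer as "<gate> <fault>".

Evaluate each candidate on input P=0, Q=1, R=1:
  G3 stuck-at-1: G1=1, G2=1, G3=1 [stuck-at-1] → 1 — matches
  G2 stuck-at-0: G1=1, G2=0 [stuck-at-0], G3=0 → 0 — eliminated
Only G3 stuck-at-1 reproduces the observed 1.

G3 stuck-at-1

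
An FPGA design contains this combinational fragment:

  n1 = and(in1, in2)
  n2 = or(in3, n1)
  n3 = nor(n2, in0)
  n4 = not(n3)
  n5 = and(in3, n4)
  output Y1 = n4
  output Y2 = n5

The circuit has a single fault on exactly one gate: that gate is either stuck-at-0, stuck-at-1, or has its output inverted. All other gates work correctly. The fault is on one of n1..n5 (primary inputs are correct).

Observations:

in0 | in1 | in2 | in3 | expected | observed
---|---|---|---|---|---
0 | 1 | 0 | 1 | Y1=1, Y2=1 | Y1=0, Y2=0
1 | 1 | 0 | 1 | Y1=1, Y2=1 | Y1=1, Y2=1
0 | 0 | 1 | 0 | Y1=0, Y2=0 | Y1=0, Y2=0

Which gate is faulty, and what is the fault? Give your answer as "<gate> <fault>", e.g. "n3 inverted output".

Fault-free values for test 1 (in0=0, in1=1, in2=0, in3=1): n1=0, n2=1, n3=0, n4=1, n5=1, giving Y1=1, Y2=1. Observed Y1=0, Y2=0.
Test 1: faults giving observed Y1=0, Y2=0 are {n2 stuck-at-0, n2 inverted output, n3 stuck-at-1, n3 inverted output, n4 stuck-at-0, n4 inverted output}.
Test 2 (in0=1, in1=1, in2=0, in3=1): fault-free n1=0, n2=1, n3=0, n4=1, n5=1 → Y1=1, Y2=1; observed Y1=1, Y2=1. Eliminates n3 stuck-at-1, n3 inverted output, n4 stuck-at-0, n4 inverted output.
Test 3 (in0=0, in1=0, in2=1, in3=0): fault-free n1=0, n2=0, n3=1, n4=0, n5=0 → Y1=0, Y2=0; observed Y1=0, Y2=0. Eliminates n2 inverted output.
Only n2 stuck-at-0 is consistent with every test.

n2 stuck-at-0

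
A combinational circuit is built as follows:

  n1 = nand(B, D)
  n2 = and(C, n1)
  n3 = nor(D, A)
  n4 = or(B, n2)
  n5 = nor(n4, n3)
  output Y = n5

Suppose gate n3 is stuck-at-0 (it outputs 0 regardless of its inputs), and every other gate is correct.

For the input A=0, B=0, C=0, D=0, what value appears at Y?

1

Propagate with n3 forced: n1=1, n2=0, n3=0 [stuck-at-0], n4=0, n5=1.
So Y = 1. (Without the fault it would be 0.)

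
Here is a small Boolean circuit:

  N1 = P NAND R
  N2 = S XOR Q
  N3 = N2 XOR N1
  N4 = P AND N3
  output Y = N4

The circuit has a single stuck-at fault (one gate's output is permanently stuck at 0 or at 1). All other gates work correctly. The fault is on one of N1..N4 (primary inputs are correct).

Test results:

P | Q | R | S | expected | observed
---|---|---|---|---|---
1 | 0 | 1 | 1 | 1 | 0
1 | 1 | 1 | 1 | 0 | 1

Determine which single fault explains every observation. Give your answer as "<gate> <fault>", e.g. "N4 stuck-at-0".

Fault-free values for test 1 (P=1, Q=0, R=1, S=1): N1=0, N2=1, N3=1, N4=1, giving Y=1. Observed 0.
Test 1: faults giving observed 0 are {N1 stuck-at-1, N2 stuck-at-0, N3 stuck-at-0, N4 stuck-at-0}.
Test 2 (P=1, Q=1, R=1, S=1): fault-free N1=0, N2=0, N3=0, N4=0 → 0; observed 1. Eliminates N2 stuck-at-0, N3 stuck-at-0, N4 stuck-at-0.
Only N1 stuck-at-1 is consistent with every test.

N1 stuck-at-1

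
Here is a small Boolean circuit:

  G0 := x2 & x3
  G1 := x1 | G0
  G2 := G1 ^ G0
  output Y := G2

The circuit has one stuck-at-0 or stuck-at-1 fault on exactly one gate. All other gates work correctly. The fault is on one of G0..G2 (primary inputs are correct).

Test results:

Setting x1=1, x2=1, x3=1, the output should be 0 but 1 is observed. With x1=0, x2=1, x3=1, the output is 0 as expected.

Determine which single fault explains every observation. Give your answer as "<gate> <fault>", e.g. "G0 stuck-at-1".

Fault-free values for test 1 (x1=1, x2=1, x3=1): G0=1, G1=1, G2=0, giving Y=0. Observed 1.
Test 1: faults giving observed 1 are {G0 stuck-at-0, G1 stuck-at-0, G2 stuck-at-1}.
Test 2 (x1=0, x2=1, x3=1): fault-free G0=1, G1=1, G2=0 → 0; observed 0. Eliminates G1 stuck-at-0, G2 stuck-at-1.
Only G0 stuck-at-0 is consistent with every test.

G0 stuck-at-0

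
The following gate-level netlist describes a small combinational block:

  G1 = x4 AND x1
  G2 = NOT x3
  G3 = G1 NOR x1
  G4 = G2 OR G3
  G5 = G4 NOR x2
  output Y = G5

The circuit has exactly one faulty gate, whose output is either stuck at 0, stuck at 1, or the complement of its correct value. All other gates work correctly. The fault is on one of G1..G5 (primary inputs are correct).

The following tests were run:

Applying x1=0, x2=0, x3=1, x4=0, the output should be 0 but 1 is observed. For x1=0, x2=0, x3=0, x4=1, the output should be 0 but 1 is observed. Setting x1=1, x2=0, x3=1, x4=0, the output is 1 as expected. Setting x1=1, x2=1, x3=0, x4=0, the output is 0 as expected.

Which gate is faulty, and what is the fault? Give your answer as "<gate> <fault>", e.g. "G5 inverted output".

Fault-free values for test 1 (x1=0, x2=0, x3=1, x4=0): G1=0, G2=0, G3=1, G4=1, G5=0, giving Y=0. Observed 1.
Test 1: faults giving observed 1 are {G1 stuck-at-1, G1 inverted output, G3 stuck-at-0, G3 inverted output, G4 stuck-at-0, G4 inverted output, G5 stuck-at-1, G5 inverted output}.
Test 2 (x1=0, x2=0, x3=0, x4=1): fault-free G1=0, G2=1, G3=1, G4=1, G5=0 → 0; observed 1. Eliminates G1 stuck-at-1, G1 inverted output, G3 stuck-at-0, G3 inverted output.
Test 3 (x1=1, x2=0, x3=1, x4=0): fault-free G1=0, G2=0, G3=0, G4=0, G5=1 → 1; observed 1. Eliminates G4 inverted output, G5 inverted output.
Test 4 (x1=1, x2=1, x3=0, x4=0): fault-free G1=0, G2=1, G3=0, G4=1, G5=0 → 0; observed 0. Eliminates G5 stuck-at-1.
Only G4 stuck-at-0 is consistent with every test.

G4 stuck-at-0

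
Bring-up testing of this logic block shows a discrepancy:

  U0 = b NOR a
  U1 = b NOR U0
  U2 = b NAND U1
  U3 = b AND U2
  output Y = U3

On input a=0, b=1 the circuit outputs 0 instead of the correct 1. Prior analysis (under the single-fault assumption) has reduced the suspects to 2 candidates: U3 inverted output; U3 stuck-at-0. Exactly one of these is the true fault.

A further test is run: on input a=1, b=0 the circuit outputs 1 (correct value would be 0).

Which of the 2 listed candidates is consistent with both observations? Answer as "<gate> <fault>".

Evaluate each candidate on input a=1, b=0:
  U3 inverted output: U0=0, U1=1, U2=1, U3=1 [inverted output] → 1 — matches
  U3 stuck-at-0: U0=0, U1=1, U2=1, U3=0 [stuck-at-0] → 0 — eliminated
Only U3 inverted output reproduces the observed 1.

U3 inverted output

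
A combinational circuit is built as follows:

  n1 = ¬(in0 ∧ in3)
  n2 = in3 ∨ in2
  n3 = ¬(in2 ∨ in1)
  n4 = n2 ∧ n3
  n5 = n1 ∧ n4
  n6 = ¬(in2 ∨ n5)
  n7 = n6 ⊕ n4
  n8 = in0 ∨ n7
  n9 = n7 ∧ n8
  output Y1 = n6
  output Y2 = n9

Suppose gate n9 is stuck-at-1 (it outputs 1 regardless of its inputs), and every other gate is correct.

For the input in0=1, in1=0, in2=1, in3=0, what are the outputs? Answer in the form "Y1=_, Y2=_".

Y1=0, Y2=1

Propagate with n9 forced: n1=1, n2=1, n3=0, n4=0, n5=0, n6=0, n7=0, n8=1, n9=1 [stuck-at-1].
So the outputs are Y1=0, Y2=1. (Without the fault they would be Y1=0, Y2=0.)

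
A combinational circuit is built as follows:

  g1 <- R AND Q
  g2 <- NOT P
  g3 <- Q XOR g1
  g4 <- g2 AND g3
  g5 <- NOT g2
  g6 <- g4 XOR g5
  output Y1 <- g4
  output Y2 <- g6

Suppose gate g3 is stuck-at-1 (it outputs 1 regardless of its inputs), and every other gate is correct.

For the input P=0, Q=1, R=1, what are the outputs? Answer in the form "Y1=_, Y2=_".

Y1=1, Y2=1

Propagate with g3 forced: g1=1, g2=1, g3=1 [stuck-at-1], g4=1, g5=0, g6=1.
So the outputs are Y1=1, Y2=1. (Without the fault they would be Y1=0, Y2=0.)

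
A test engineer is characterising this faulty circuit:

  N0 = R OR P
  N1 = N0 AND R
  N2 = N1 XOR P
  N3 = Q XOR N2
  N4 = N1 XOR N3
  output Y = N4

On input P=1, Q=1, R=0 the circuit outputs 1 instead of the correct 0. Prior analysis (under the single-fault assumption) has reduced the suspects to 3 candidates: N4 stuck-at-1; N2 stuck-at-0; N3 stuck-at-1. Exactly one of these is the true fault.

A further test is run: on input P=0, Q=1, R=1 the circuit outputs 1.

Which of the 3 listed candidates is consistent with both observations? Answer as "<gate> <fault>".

N4 stuck-at-1

Evaluate each candidate on input P=0, Q=1, R=1:
  N4 stuck-at-1: N0=1, N1=1, N2=1, N3=0, N4=1 [stuck-at-1] → 1 — matches
  N2 stuck-at-0: N0=1, N1=1, N2=0 [stuck-at-0], N3=1, N4=0 → 0 — eliminated
  N3 stuck-at-1: N0=1, N1=1, N2=1, N3=1 [stuck-at-1], N4=0 → 0 — eliminated
Only N4 stuck-at-1 reproduces the observed 1.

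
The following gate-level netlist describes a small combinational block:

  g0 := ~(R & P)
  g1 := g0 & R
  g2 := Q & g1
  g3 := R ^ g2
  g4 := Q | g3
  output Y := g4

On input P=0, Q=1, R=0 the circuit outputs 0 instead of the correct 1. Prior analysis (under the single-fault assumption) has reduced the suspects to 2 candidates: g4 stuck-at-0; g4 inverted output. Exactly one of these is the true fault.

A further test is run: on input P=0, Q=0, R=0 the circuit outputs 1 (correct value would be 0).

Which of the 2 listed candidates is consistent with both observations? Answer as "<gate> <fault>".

Evaluate each candidate on input P=0, Q=0, R=0:
  g4 stuck-at-0: g0=1, g1=0, g2=0, g3=0, g4=0 [stuck-at-0] → 0 — eliminated
  g4 inverted output: g0=1, g1=0, g2=0, g3=0, g4=1 [inverted output] → 1 — matches
Only g4 inverted output reproduces the observed 1.

g4 inverted output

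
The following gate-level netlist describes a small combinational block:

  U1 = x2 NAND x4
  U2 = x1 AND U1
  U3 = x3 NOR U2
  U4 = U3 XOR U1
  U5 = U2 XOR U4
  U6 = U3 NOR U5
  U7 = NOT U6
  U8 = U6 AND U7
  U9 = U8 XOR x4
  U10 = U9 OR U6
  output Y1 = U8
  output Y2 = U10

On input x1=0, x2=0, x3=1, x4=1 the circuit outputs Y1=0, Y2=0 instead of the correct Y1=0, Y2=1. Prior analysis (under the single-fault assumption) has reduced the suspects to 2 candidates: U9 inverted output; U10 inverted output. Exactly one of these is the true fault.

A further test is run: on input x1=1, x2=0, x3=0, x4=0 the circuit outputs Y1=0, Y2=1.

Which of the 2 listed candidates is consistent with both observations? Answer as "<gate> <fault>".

U9 inverted output

Evaluate each candidate on input x1=1, x2=0, x3=0, x4=0:
  U9 inverted output: U1=1, U2=1, U3=0, U4=1, U5=0, U6=1, U7=0, U8=0, U9=1 [inverted output], U10=1 → Y1=0, Y2=1 — matches
  U10 inverted output: U1=1, U2=1, U3=0, U4=1, U5=0, U6=1, U7=0, U8=0, U9=0, U10=0 [inverted output] → Y1=0, Y2=0 — eliminated
Only U9 inverted output reproduces the observed Y1=0, Y2=1.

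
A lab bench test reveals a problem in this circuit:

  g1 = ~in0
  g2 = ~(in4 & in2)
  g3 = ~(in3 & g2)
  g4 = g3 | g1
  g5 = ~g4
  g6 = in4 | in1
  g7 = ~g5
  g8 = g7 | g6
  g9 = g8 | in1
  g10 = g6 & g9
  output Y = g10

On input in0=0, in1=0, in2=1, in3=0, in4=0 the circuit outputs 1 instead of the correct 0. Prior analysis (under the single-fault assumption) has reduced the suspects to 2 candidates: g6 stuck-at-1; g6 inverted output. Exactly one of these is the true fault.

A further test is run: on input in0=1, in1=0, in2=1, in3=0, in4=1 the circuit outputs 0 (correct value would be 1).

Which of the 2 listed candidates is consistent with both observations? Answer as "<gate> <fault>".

Evaluate each candidate on input in0=1, in1=0, in2=1, in3=0, in4=1:
  g6 stuck-at-1: g1=0, g2=0, g3=1, g4=1, g5=0, g6=1 [stuck-at-1], g7=1, g8=1, g9=1, g10=1 → 1 — eliminated
  g6 inverted output: g1=0, g2=0, g3=1, g4=1, g5=0, g6=0 [inverted output], g7=1, g8=1, g9=1, g10=0 → 0 — matches
Only g6 inverted output reproduces the observed 0.

g6 inverted output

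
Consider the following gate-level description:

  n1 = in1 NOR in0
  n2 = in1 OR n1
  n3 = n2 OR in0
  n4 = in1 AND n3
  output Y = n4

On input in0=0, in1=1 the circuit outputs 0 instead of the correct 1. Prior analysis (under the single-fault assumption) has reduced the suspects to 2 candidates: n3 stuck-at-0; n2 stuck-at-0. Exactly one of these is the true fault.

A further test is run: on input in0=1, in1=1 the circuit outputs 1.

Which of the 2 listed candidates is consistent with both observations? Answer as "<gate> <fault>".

Evaluate each candidate on input in0=1, in1=1:
  n3 stuck-at-0: n1=0, n2=1, n3=0 [stuck-at-0], n4=0 → 0 — eliminated
  n2 stuck-at-0: n1=0, n2=0 [stuck-at-0], n3=1, n4=1 → 1 — matches
Only n2 stuck-at-0 reproduces the observed 1.

n2 stuck-at-0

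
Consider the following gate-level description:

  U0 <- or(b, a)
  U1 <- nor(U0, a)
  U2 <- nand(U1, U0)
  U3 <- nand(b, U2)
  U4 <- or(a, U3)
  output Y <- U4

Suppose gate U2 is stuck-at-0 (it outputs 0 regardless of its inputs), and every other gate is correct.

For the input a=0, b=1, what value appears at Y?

Propagate with U2 forced: U0=1, U1=0, U2=0 [stuck-at-0], U3=1, U4=1.
So Y = 1. (Without the fault it would be 0.)

1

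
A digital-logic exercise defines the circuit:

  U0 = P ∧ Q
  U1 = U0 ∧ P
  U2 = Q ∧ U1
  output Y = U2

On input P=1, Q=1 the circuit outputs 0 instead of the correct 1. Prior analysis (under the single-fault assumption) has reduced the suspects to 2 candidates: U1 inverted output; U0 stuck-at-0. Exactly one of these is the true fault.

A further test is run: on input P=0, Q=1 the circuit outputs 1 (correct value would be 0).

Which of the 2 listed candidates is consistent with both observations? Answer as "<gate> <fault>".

Evaluate each candidate on input P=0, Q=1:
  U1 inverted output: U0=0, U1=1 [inverted output], U2=1 → 1 — matches
  U0 stuck-at-0: U0=0 [stuck-at-0], U1=0, U2=0 → 0 — eliminated
Only U1 inverted output reproduces the observed 1.

U1 inverted output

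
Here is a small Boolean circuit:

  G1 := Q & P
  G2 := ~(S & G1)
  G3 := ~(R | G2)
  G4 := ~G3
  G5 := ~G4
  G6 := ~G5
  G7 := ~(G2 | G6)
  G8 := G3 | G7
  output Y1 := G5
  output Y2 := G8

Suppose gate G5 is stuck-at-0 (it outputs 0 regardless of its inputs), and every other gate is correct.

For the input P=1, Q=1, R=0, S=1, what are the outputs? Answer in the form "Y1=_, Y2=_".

Y1=0, Y2=1

Propagate with G5 forced: G1=1, G2=0, G3=1, G4=0, G5=0 [stuck-at-0], G6=1, G7=0, G8=1.
So the outputs are Y1=0, Y2=1. (Without the fault they would be Y1=1, Y2=1.)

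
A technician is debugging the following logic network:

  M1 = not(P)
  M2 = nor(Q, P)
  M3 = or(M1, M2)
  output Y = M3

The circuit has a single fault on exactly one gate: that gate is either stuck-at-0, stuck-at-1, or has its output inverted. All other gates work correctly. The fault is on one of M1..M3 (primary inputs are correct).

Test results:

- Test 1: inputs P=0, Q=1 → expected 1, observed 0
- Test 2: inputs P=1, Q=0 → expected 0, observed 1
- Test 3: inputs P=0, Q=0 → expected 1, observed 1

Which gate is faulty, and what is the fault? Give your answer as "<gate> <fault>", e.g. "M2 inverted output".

M1 inverted output

Fault-free values for test 1 (P=0, Q=1): M1=1, M2=0, M3=1, giving Y=1. Observed 0.
Test 1: faults giving observed 0 are {M1 stuck-at-0, M1 inverted output, M3 stuck-at-0, M3 inverted output}.
Test 2 (P=1, Q=0): fault-free M1=0, M2=0, M3=0 → 0; observed 1. Eliminates M1 stuck-at-0, M3 stuck-at-0.
Test 3 (P=0, Q=0): fault-free M1=1, M2=1, M3=1 → 1; observed 1. Eliminates M3 inverted output.
Only M1 inverted output is consistent with every test.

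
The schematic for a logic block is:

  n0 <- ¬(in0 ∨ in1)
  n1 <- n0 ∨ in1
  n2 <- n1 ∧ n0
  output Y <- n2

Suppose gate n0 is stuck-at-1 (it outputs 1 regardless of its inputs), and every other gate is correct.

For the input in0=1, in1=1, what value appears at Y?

Propagate with n0 forced: n0=1 [stuck-at-1], n1=1, n2=1.
So Y = 1. (Without the fault it would be 0.)

1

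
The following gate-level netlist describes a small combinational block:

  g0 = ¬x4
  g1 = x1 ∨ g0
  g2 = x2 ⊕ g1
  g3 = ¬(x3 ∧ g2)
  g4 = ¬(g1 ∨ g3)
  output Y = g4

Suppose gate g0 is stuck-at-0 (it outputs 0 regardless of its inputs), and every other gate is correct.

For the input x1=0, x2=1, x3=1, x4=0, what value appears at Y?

1

Propagate with g0 forced: g0=0 [stuck-at-0], g1=0, g2=1, g3=0, g4=1.
So Y = 1. (Without the fault it would be 0.)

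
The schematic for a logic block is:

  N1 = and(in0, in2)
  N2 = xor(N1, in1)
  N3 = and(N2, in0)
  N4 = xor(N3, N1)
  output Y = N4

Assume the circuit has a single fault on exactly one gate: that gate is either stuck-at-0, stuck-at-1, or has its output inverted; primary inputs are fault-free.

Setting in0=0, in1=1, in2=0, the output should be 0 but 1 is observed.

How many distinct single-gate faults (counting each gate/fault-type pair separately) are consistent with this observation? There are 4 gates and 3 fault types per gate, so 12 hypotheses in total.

6

Fault-free: N1=0, N2=1, N3=0, N4=0 → 0. Observed 1.
  N1 stuck-at-0: output 0 ✗
  N1 stuck-at-1: output 1 ✓
  N1 inverted output: output 1 ✓
  N2 stuck-at-0: output 0 ✗
  N2 stuck-at-1: output 0 ✗
  N2 inverted output: output 0 ✗
  N3 stuck-at-0: output 0 ✗
  N3 stuck-at-1: output 1 ✓
  N3 inverted output: output 1 ✓
  N4 stuck-at-0: output 0 ✗
  N4 stuck-at-1: output 1 ✓
  N4 inverted output: output 1 ✓
Consistent faults: {N1 stuck-at-1, N1 inverted output, N3 stuck-at-1, N3 inverted output, N4 stuck-at-1, N4 inverted output} — 6 in all.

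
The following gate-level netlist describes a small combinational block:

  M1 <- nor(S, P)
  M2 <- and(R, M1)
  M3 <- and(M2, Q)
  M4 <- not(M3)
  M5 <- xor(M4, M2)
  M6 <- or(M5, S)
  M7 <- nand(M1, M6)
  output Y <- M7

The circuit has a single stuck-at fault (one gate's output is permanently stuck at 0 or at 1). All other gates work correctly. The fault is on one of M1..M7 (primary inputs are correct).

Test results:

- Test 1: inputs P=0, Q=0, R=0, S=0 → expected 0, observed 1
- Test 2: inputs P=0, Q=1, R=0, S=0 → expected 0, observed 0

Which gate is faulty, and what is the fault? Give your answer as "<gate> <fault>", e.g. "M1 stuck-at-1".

Fault-free values for test 1 (P=0, Q=0, R=0, S=0): M1=1, M2=0, M3=0, M4=1, M5=1, M6=1, M7=0, giving Y=0. Observed 1.
Test 1: faults giving observed 1 are {M1 stuck-at-0, M2 stuck-at-1, M3 stuck-at-1, M4 stuck-at-0, M5 stuck-at-0, M6 stuck-at-0, M7 stuck-at-1}.
Test 2 (P=0, Q=1, R=0, S=0): fault-free M1=1, M2=0, M3=0, M4=1, M5=1, M6=1, M7=0 → 0; observed 0. Eliminates M1 stuck-at-0, M3 stuck-at-1, M4 stuck-at-0, M5 stuck-at-0, M6 stuck-at-0, M7 stuck-at-1.
Only M2 stuck-at-1 is consistent with every test.

M2 stuck-at-1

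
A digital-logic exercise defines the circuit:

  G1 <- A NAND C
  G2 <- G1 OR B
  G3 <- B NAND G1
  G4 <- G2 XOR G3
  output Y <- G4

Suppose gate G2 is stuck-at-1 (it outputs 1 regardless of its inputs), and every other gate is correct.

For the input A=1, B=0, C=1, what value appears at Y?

0

Propagate with G2 forced: G1=0, G2=1 [stuck-at-1], G3=1, G4=0.
So Y = 0. (Without the fault it would be 1.)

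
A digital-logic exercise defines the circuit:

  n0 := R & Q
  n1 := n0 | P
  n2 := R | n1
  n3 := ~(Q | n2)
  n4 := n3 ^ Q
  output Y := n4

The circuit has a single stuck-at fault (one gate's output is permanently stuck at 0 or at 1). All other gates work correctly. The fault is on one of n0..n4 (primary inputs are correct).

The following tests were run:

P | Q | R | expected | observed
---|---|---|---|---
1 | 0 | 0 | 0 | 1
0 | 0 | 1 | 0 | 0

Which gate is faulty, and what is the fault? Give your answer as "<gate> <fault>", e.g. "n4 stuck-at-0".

n1 stuck-at-0

Fault-free values for test 1 (P=1, Q=0, R=0): n0=0, n1=1, n2=1, n3=0, n4=0, giving Y=0. Observed 1.
Test 1: faults giving observed 1 are {n1 stuck-at-0, n2 stuck-at-0, n3 stuck-at-1, n4 stuck-at-1}.
Test 2 (P=0, Q=0, R=1): fault-free n0=0, n1=0, n2=1, n3=0, n4=0 → 0; observed 0. Eliminates n2 stuck-at-0, n3 stuck-at-1, n4 stuck-at-1.
Only n1 stuck-at-0 is consistent with every test.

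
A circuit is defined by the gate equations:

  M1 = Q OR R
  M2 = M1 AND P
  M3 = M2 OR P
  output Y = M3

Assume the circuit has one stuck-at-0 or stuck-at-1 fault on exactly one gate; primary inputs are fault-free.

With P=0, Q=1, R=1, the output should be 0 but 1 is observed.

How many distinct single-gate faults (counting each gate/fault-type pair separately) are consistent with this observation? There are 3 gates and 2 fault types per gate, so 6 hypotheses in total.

2

Fault-free: M1=1, M2=0, M3=0 → 0. Observed 1.
  M1 stuck-at-0: output 0 ✗
  M1 stuck-at-1: output 0 ✗
  M2 stuck-at-0: output 0 ✗
  M2 stuck-at-1: output 1 ✓
  M3 stuck-at-0: output 0 ✗
  M3 stuck-at-1: output 1 ✓
Consistent faults: {M2 stuck-at-1, M3 stuck-at-1} — 2 in all.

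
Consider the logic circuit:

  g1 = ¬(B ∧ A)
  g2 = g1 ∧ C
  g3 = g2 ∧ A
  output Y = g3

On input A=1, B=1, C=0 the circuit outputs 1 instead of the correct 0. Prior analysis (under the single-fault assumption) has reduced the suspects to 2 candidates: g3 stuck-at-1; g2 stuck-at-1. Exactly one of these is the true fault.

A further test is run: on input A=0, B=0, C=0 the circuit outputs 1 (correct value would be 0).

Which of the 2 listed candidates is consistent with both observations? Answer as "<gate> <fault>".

g3 stuck-at-1

Evaluate each candidate on input A=0, B=0, C=0:
  g3 stuck-at-1: g1=1, g2=0, g3=1 [stuck-at-1] → 1 — matches
  g2 stuck-at-1: g1=1, g2=1 [stuck-at-1], g3=0 → 0 — eliminated
Only g3 stuck-at-1 reproduces the observed 1.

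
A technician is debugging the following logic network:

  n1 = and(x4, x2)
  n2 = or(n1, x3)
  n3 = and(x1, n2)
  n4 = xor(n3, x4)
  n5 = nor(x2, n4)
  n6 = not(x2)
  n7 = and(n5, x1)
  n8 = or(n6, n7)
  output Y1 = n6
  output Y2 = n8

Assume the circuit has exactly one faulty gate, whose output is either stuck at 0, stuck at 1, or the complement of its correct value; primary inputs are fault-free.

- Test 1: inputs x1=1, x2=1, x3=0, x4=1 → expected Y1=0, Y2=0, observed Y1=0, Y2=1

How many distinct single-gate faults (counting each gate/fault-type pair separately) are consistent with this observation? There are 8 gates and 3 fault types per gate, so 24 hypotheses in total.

6

Fault-free: n1=1, n2=1, n3=1, n4=0, n5=0, n6=0, n7=0, n8=0 → Y1=0, Y2=0. Observed Y1=0, Y2=1.
  n1: none of the 3 fault types match ✗
  n2: none of the 3 fault types match ✗
  n3: none of the 3 fault types match ✗
  n4: none of the 3 fault types match ✗
  n5: stuck-at-1, inverted output ✓; others ✗
  n6: none of the 3 fault types match ✗
  n7: stuck-at-1, inverted output ✓; others ✗
  n8: stuck-at-1, inverted output ✓; others ✗
Consistent faults: {n5 stuck-at-1, n5 inverted output, n7 stuck-at-1, n7 inverted output, n8 stuck-at-1, n8 inverted output} — 6 in all.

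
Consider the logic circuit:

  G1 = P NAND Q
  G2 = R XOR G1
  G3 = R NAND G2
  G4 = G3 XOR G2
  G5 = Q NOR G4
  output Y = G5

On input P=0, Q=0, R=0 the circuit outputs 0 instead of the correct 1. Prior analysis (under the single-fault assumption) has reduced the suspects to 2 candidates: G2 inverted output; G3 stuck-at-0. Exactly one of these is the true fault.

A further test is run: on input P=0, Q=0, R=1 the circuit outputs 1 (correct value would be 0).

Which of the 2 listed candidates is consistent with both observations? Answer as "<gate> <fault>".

Evaluate each candidate on input P=0, Q=0, R=1:
  G2 inverted output: G1=1, G2=1 [inverted output], G3=0, G4=1, G5=0 → 0 — eliminated
  G3 stuck-at-0: G1=1, G2=0, G3=0 [stuck-at-0], G4=0, G5=1 → 1 — matches
Only G3 stuck-at-0 reproduces the observed 1.

G3 stuck-at-0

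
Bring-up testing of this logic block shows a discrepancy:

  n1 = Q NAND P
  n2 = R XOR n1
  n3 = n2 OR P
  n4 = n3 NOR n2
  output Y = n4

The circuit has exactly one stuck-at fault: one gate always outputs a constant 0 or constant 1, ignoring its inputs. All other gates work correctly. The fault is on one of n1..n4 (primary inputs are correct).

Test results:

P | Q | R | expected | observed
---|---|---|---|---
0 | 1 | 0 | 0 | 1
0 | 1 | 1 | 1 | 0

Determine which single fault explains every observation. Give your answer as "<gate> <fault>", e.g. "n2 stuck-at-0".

Fault-free values for test 1 (P=0, Q=1, R=0): n1=1, n2=1, n3=1, n4=0, giving Y=0. Observed 1.
Test 1: faults giving observed 1 are {n1 stuck-at-0, n2 stuck-at-0, n4 stuck-at-1}.
Test 2 (P=0, Q=1, R=1): fault-free n1=1, n2=0, n3=0, n4=1 → 1; observed 0. Eliminates n2 stuck-at-0, n4 stuck-at-1.
Only n1 stuck-at-0 is consistent with every test.

n1 stuck-at-0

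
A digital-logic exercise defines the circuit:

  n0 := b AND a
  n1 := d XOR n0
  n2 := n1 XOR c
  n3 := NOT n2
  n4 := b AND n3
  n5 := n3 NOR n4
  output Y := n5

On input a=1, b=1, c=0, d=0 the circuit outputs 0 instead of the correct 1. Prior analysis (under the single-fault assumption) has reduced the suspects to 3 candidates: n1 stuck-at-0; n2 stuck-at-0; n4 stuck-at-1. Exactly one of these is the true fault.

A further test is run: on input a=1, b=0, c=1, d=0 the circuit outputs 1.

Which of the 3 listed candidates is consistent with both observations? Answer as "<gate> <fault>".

n1 stuck-at-0

Evaluate each candidate on input a=1, b=0, c=1, d=0:
  n1 stuck-at-0: n0=0, n1=0 [stuck-at-0], n2=1, n3=0, n4=0, n5=1 → 1 — matches
  n2 stuck-at-0: n0=0, n1=0, n2=0 [stuck-at-0], n3=1, n4=0, n5=0 → 0 — eliminated
  n4 stuck-at-1: n0=0, n1=0, n2=1, n3=0, n4=1 [stuck-at-1], n5=0 → 0 — eliminated
Only n1 stuck-at-0 reproduces the observed 1.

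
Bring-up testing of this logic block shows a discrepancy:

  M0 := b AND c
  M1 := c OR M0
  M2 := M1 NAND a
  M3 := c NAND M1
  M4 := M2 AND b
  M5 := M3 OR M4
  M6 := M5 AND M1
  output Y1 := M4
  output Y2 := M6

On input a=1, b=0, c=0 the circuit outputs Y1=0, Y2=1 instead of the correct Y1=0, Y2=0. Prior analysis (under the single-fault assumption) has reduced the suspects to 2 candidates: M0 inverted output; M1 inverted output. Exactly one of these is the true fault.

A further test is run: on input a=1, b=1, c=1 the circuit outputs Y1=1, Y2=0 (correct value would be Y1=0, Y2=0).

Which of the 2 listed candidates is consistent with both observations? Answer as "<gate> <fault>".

M1 inverted output

Evaluate each candidate on input a=1, b=1, c=1:
  M0 inverted output: M0=0 [inverted output], M1=1, M2=0, M3=0, M4=0, M5=0, M6=0 → Y1=0, Y2=0 — eliminated
  M1 inverted output: M0=1, M1=0 [inverted output], M2=1, M3=1, M4=1, M5=1, M6=0 → Y1=1, Y2=0 — matches
Only M1 inverted output reproduces the observed Y1=1, Y2=0.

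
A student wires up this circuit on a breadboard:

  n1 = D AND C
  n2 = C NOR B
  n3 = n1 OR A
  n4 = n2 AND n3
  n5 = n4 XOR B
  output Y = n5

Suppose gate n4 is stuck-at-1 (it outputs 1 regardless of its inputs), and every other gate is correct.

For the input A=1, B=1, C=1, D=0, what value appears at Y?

Propagate with n4 forced: n1=0, n2=0, n3=1, n4=1 [stuck-at-1], n5=0.
So Y = 0. (Without the fault it would be 1.)

0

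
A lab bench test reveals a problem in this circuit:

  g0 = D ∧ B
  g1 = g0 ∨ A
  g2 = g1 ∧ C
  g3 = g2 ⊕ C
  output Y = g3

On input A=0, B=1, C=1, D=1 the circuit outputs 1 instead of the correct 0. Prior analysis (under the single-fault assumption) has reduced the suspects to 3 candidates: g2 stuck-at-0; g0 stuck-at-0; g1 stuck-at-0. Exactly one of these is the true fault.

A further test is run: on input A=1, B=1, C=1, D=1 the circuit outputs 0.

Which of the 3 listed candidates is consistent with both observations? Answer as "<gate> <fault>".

Evaluate each candidate on input A=1, B=1, C=1, D=1:
  g2 stuck-at-0: g0=1, g1=1, g2=0 [stuck-at-0], g3=1 → 1 — eliminated
  g0 stuck-at-0: g0=0 [stuck-at-0], g1=1, g2=1, g3=0 → 0 — matches
  g1 stuck-at-0: g0=1, g1=0 [stuck-at-0], g2=0, g3=1 → 1 — eliminated
Only g0 stuck-at-0 reproduces the observed 0.

g0 stuck-at-0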